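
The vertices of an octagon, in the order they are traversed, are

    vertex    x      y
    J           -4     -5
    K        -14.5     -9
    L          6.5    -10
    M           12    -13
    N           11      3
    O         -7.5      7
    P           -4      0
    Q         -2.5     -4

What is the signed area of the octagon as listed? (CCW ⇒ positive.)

260.75

Apply the surveyor's formula: 2A = Σ (x_i·y_{i+1} − x_{i+1}·y_i), indices taken mod 8.
Σ = (-36.5) + (203.5) + (35.5) + (179) + (99.5) + (28) + (16) + (-3.5) = 521.5
Signed area = Σ/2 = 260.75 (positive ⇒ counter-clockwise traversal).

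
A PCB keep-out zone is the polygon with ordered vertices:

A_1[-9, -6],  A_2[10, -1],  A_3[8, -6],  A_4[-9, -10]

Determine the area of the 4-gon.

Σ = (69) + (-52) + (-134) + (-36) = -153
Area = |Σ|/2 = 76.5.

76.5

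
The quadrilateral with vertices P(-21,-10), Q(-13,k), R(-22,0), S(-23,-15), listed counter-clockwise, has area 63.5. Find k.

The doubled signed area Σ (x_i y_{i+1} − x_{i+1} y_i) is linear in k.
With k=0 it equals 115; the coefficient of k is 1 (from the two edges through Q).
So 1·k + 115 = 2·63.5 = 127 ⇒ k = 12.

12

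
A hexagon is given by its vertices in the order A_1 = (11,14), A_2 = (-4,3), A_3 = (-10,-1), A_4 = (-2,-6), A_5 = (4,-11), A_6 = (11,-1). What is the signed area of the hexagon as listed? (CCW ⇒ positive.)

Apply Gauss's area formula: 2A = Σ (x_i·y_{i+1} − x_{i+1}·y_i), indices taken mod 6.
Σ = (89) + (34) + (58) + (46) + (117) + (165) = 509
Signed area = Σ/2 = 254.5 (positive ⇒ counter-clockwise traversal).

254.5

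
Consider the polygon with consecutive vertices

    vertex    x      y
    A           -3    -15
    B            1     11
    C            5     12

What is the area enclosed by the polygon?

Apply Gauss's area formula: 2A = Σ (x_i·y_{i+1} − x_{i+1}·y_i), indices taken mod 3.
A→B: (-3)(11) − (1)(-15) = -18
B→C: (1)(12) − (5)(11) = -43
C→A: (5)(-15) − (-3)(12) = -39
Σ = -100
Area = |Σ|/2 = 50.

50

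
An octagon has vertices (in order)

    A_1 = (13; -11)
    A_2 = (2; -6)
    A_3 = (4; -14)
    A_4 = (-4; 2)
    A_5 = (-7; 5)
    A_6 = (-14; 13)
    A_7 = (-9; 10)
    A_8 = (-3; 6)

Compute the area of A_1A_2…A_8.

113.5

Apply the shoelace (surveyor's) formula: 2A = Σ (x_i·y_{i+1} − x_{i+1}·y_i), indices taken mod 8.
A_1→A_2: (13)(-6) − (2)(-11) = -56
A_2→A_3: (2)(-14) − (4)(-6) = -4
A_3→A_4: (4)(2) − (-4)(-14) = -48
A_4→A_5: (-4)(5) − (-7)(2) = -6
A_5→A_6: (-7)(13) − (-14)(5) = -21
A_6→A_7: (-14)(10) − (-9)(13) = -23
A_7→A_8: (-9)(6) − (-3)(10) = -24
A_8→A_1: (-3)(-11) − (13)(6) = -45
Σ = -227
Area = |Σ|/2 = 113.5.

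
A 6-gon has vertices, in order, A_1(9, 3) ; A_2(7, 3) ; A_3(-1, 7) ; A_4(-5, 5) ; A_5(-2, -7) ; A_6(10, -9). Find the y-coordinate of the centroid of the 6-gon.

Apply the surveyor's formula. First the cross-terms c_i = x_i·y_{i+1} − x_{i+1}·y_i:
  6, 52, 30, 45, 88, 111  ⇒  2A = 332, A = 166.
Then Σ (y_i + y_{i+1})·c_i = -1248, so ȳ = -1248 / (6·166) = -104/83.

-104/83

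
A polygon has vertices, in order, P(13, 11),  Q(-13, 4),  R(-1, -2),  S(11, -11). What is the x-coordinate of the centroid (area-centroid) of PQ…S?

Apply the shoelace formula. First the cross-terms c_i = x_i·y_{i+1} − x_{i+1}·y_i:
  195, 30, 33, 264  ⇒  2A = 522, A = 261.
Then Σ (x_i + x_{i+1})·c_i = 6246, so x̄ = 6246 / (6·261) = 347/87.

347/87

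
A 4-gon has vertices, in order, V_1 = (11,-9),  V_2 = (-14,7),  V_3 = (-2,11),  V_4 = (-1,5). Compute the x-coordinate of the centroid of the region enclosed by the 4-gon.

-74/27

Apply the shoelace formula. First the cross-terms c_i = x_i·y_{i+1} − x_{i+1}·y_i:
  -49, -140, 1, -46  ⇒  2A = -234, A = -117.
Then Σ (x_i + x_{i+1})·c_i = 1924, so x̄ = 1924 / (6·(-117)) = -74/27.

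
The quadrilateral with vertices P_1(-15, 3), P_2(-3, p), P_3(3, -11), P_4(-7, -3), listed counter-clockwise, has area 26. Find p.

The doubled signed area Σ (x_i y_{i+1} − x_{i+1} y_i) is linear in p.
With p=0 it equals -110; the coefficient of p is -18 (from the two edges through P_2).
So -18·p + -110 = 2·26 = 52 ⇒ p = -9.

-9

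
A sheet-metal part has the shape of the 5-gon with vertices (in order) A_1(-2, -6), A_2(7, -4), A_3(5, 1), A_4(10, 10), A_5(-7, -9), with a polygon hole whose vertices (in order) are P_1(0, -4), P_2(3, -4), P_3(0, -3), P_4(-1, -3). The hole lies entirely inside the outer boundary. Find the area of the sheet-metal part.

58.5

Outer boundary:
Σ = (50) + (27) + (40) + (-20) + (24) = 121
Area = |Σ|/2 = 60.5.
Hole:
Cross-terms: 12, -9, -3, 4  ⇒  Σ = 4
Area = |Σ|/2 = 2.
Net area = 60.5 − 2 = 58.5.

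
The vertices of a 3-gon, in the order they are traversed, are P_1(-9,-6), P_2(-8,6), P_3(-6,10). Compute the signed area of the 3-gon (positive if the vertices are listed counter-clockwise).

-10

Apply Gauss's area formula: 2A = Σ (x_i·y_{i+1} − x_{i+1}·y_i), indices taken mod 3.
Cross-terms: -102, -44, 126  ⇒  Σ = -20
Signed area = Σ/2 = -10 (negative ⇒ clockwise traversal).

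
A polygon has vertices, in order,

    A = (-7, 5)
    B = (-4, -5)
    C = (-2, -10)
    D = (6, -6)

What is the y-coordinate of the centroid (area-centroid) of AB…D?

Apply Gauss's area formula. First the cross-terms c_i = x_i·y_{i+1} − x_{i+1}·y_i:
  55, 30, 72, -12  ⇒  2A = 145, A = 72.5.
Then Σ (y_i + y_{i+1})·c_i = -1590, so ȳ = -1590 / (6·72.5) = -106/29.

-106/29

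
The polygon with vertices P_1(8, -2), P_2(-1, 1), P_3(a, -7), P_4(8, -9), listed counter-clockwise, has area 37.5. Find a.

Write out the shoelace sum; only the two edges meeting at P_3 involve a:
2·Area = [((-1)·(-7) − a·1) + (a·(-9) − 8·(-7))] + 62
       = -10·a + 125 = 75
⇒ a = 5.

5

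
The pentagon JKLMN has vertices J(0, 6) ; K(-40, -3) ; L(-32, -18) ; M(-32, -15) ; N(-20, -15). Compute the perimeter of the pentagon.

102

|JK| = √((-40)² + (-9)²) = √1681 = 41
|KL| = √((8)² + (-15)²) = √289 = 17
|LM| = √((0)² + (3)²) = √9 = 3
|MN| = √((12)² + (0)²) = √144 = 12
|NJ| = √((20)² + (21)²) = √841 = 29
Perimeter = 41 + 17 + 3 + 12 + 29 = 102.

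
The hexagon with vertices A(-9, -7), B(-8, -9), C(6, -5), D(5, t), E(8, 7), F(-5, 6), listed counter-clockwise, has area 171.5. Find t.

4

Write out the shoelace sum; only the two edges meeting at D involve t:
2·Area = [(6·t − 5·(-5)) + (5·7 − 8·t)] + 291
       = -2·t + 351 = 343
⇒ t = 4.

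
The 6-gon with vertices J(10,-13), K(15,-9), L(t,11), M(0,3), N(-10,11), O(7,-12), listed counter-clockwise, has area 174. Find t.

-2

Write out the shoelace sum; only the two edges meeting at L involve t:
2·Area = [(15·11 − t·(-9)) + (t·3 − 0·11)] + 207
       = 12·t + 372 = 348
⇒ t = -2.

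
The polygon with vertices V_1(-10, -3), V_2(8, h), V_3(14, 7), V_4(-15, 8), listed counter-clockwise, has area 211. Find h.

Write out the shoelace sum; only the two edges meeting at V_2 involve h:
2·Area = [((-10)·h − 8·(-3)) + (8·7 − 14·h)] + 342
       = -24·h + 422 = 422
⇒ h = 0.

0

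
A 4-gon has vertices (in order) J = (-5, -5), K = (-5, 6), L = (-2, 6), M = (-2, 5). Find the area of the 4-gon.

18

Σ = (-55) + (-18) + (2) + (35) = -36
Area = |Σ|/2 = 18.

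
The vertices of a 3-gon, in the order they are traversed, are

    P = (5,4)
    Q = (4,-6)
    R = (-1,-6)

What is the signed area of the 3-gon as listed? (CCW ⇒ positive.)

-25

P→Q: (5)(-6) − (4)(4) = -46
Q→R: (4)(-6) − (-1)(-6) = -30
R→P: (-1)(4) − (5)(-6) = 26
Σ = -50
Signed area = Σ/2 = -25 (negative ⇒ clockwise traversal).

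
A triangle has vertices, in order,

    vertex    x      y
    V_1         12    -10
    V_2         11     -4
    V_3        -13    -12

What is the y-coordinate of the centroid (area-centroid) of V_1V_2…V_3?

Apply the shoelace (surveyor's) formula. First the cross-terms c_i = x_i·y_{i+1} − x_{i+1}·y_i:
  62, -184, 274  ⇒  2A = 152, A = 76.
Then Σ (y_i + y_{i+1})·c_i = -3952, so ȳ = -3952 / (6·76) = -26/3.

-26/3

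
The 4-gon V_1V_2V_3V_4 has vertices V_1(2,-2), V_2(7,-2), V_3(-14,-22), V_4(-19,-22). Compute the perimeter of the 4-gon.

68

|V_1V_2| = √((5)² + (0)²) = √25 = 5
|V_2V_3| = √((-21)² + (-20)²) = √841 = 29
|V_3V_4| = √((-5)² + (0)²) = √25 = 5
|V_4V_1| = √((21)² + (20)²) = √841 = 29
Perimeter = 5 + 29 + 5 + 29 = 68.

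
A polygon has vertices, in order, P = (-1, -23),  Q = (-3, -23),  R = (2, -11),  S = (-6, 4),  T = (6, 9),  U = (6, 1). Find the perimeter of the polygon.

|PQ| = √((-2)² + (0)²) = √4 = 2
|QR| = √((5)² + (12)²) = √169 = 13
|RS| = √((-8)² + (15)²) = √289 = 17
|ST| = √((12)² + (5)²) = √169 = 13
|TU| = √((0)² + (-8)²) = √64 = 8
|UP| = √((-7)² + (-24)²) = √625 = 25
Perimeter = 2 + 13 + 17 + 13 + 8 + 25 = 78.

78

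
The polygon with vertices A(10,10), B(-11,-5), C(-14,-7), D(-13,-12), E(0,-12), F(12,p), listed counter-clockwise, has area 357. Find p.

-15

The doubled signed area Σ (x_i y_{i+1} − x_{i+1} y_i) is linear in p.
With p=0 it equals 564; the coefficient of p is -10 (from the two edges through F).
So -10·p + 564 = 2·357 = 714 ⇒ p = -15.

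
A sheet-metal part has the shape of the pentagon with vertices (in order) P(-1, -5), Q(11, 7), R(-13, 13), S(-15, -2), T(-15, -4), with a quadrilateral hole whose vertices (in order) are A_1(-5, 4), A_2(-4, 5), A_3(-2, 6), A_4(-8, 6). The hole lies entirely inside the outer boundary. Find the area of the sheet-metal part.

Outer boundary:
Apply the surveyor's formula: 2A = Σ (x_i·y_{i+1} − x_{i+1}·y_i), indices taken mod 5.
P→Q: (-1)(7) − (11)(-5) = 48
Q→R: (11)(13) − (-13)(7) = 234
R→S: (-13)(-2) − (-15)(13) = 221
S→T: (-15)(-4) − (-15)(-2) = 30
T→P: (-15)(-5) − (-1)(-4) = 71
Σ = 604
Area = |Σ|/2 = 302.
Hole:
Σ = (-9) + (-14) + (36) + (-2) = 11
Area = |Σ|/2 = 5.5.
Net area = 302 − 5.5 = 296.5.

296.5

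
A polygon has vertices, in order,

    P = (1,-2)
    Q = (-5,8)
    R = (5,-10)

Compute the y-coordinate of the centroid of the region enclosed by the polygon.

Apply the surveyor's formula. First the cross-terms c_i = x_i·y_{i+1} − x_{i+1}·y_i:
  -2, 10, 0  ⇒  2A = 8, A = 4.
Then Σ (y_i + y_{i+1})·c_i = -32, so ȳ = -32 / (6·4) = -4/3.

-4/3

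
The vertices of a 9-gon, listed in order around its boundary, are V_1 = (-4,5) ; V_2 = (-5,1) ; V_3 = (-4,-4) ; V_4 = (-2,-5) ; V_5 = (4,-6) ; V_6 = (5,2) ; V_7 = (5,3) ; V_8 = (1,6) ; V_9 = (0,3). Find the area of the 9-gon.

87

V_1→V_2: (-4)(1) − (-5)(5) = 21
V_2→V_3: (-5)(-4) − (-4)(1) = 24
V_3→V_4: (-4)(-5) − (-2)(-4) = 12
V_4→V_5: (-2)(-6) − (4)(-5) = 32
V_5→V_6: (4)(2) − (5)(-6) = 38
V_6→V_7: (5)(3) − (5)(2) = 5
V_7→V_8: (5)(6) − (1)(3) = 27
V_8→V_9: (1)(3) − (0)(6) = 3
V_9→V_1: (0)(5) − (-4)(3) = 12
Σ = 174
Area = |Σ|/2 = 87.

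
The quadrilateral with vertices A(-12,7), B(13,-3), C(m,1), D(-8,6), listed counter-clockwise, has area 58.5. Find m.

15

Write out the shoelace sum; only the two edges meeting at C involve m:
2·Area = [(13·1 − m·(-3)) + (m·6 − (-8)·1)] + -39
       = 9·m + -18 = 117
⇒ m = 15.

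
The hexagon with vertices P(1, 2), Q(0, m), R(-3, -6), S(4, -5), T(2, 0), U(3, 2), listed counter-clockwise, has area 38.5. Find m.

Write out the shoelace sum; only the two edges meeting at Q involve m:
2·Area = [(1·m − 0·2) + (0·(-6) − (-3)·m)] + 57
       = 4·m + 57 = 77
⇒ m = 5.

5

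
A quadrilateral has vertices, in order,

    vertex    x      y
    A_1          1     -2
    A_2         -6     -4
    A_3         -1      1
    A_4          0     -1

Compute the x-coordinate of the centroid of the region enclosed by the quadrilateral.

-25/12

Apply the surveyor's formula. First the cross-terms c_i = x_i·y_{i+1} − x_{i+1}·y_i:
  -16, -10, 1, 1  ⇒  2A = -24, A = -12.
Then Σ (x_i + x_{i+1})·c_i = 150, so x̄ = 150 / (6·(-12)) = -25/12.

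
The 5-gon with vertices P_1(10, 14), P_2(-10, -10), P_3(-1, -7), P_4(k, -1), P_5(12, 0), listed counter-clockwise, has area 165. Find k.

7

The doubled signed area Σ (x_i y_{i+1} − x_{i+1} y_i) is linear in k.
With k=0 it equals 281; the coefficient of k is 7 (from the two edges through P_4).
So 7·k + 281 = 2·165 = 330 ⇒ k = 7.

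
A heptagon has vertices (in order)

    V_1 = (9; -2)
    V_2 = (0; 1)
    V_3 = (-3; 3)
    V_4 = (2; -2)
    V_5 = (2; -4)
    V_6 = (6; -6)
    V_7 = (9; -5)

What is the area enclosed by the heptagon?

Cross-terms: 9, 3, 0, -4, 12, 24, 27  ⇒  Σ = 71
Area = |Σ|/2 = 35.5.

35.5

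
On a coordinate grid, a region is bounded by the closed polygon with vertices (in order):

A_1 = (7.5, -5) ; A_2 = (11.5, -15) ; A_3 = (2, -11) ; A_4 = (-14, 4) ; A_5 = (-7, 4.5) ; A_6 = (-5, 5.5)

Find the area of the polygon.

A_1→A_2: (7.5)(-15) − (11.5)(-5) = -55
A_2→A_3: (11.5)(-11) − (2)(-15) = -96.5
A_3→A_4: (2)(4) − (-14)(-11) = -146
A_4→A_5: (-14)(4.5) − (-7)(4) = -35
A_5→A_6: (-7)(5.5) − (-5)(4.5) = -16
A_6→A_1: (-5)(-5) − (7.5)(5.5) = -16.25
Σ = -364.75
Area = |Σ|/2 = 182.375.

182.375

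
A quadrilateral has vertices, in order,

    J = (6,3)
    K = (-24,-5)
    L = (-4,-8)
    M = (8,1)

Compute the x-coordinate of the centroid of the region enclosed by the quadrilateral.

Apply Gauss's area formula. First the cross-terms c_i = x_i·y_{i+1} − x_{i+1}·y_i:
  42, 172, 60, 18  ⇒  2A = 292, A = 146.
Then Σ (x_i + x_{i+1})·c_i = -5080, so x̄ = -5080 / (6·146) = -1270/219.

-1270/219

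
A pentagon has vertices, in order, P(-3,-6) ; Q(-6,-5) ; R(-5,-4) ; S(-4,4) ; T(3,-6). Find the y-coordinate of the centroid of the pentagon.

-108/41

Apply the shoelace formula. First the cross-terms c_i = x_i·y_{i+1} − x_{i+1}·y_i:
  -21, -1, -36, 12, -36  ⇒  2A = -82, A = -41.
Then Σ (y_i + y_{i+1})·c_i = 648, so ȳ = 648 / (6·(-41)) = -108/41.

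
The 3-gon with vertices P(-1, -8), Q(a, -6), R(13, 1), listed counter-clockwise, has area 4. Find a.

Write out the shoelace sum; only the two edges meeting at Q involve a:
2·Area = [((-1)·(-6) − a·(-8)) + (a·1 − 13·(-6))] + -103
       = 9·a + -19 = 8
⇒ a = 3.

3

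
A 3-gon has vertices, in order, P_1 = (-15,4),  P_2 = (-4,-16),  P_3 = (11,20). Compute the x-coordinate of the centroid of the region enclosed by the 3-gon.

Apply Gauss's area formula. First the cross-terms c_i = x_i·y_{i+1} − x_{i+1}·y_i:
  256, 96, 344  ⇒  2A = 696, A = 348.
Then Σ (x_i + x_{i+1})·c_i = -5568, so x̄ = -5568 / (6·348) = -8/3.

-8/3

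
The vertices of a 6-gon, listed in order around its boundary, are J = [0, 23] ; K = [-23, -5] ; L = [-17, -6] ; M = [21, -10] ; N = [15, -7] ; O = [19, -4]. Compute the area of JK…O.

Apply the shoelace (surveyor's) formula: 2A = Σ (x_i·y_{i+1} − x_{i+1}·y_i), indices taken mod 6.
Σ = (529) + (53) + (296) + (3) + (73) + (437) = 1391
Area = |Σ|/2 = 695.5.

695.5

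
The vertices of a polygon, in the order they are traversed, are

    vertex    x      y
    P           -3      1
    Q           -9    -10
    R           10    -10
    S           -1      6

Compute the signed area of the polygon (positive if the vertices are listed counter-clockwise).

148

Apply Gauss's area formula: 2A = Σ (x_i·y_{i+1} − x_{i+1}·y_i), indices taken mod 4.
Cross-terms: 39, 190, 50, 17  ⇒  Σ = 296
Signed area = Σ/2 = 148 (positive ⇒ counter-clockwise traversal).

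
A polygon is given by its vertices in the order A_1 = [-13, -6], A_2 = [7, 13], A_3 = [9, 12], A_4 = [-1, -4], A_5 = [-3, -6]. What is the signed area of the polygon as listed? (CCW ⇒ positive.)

Apply the shoelace formula: 2A = Σ (x_i·y_{i+1} − x_{i+1}·y_i), indices taken mod 5.
Σ = (-127) + (-33) + (-24) + (-6) + (-60) = -250
Signed area = Σ/2 = -125 (negative ⇒ clockwise traversal).

-125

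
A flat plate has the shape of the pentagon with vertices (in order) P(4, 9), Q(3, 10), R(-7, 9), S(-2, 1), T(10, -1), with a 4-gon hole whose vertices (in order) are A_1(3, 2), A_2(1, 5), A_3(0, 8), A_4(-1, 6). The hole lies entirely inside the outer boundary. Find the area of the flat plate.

Outer boundary:
Σ = (13) + (97) + (11) + (-8) + (94) = 207
Area = |Σ|/2 = 103.5.
Hole:
Apply Gauss's area formula: 2A = Σ (x_i·y_{i+1} − x_{i+1}·y_i), indices taken mod 4.
Σ = (13) + (8) + (8) + (-20) = 9
Area = |Σ|/2 = 4.5.
Net area = 103.5 − 4.5 = 99.

99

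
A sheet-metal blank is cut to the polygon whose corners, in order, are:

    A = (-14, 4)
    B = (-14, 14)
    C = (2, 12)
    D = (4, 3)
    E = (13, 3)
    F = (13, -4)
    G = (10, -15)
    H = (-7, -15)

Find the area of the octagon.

572

Apply Gauss's area formula: 2A = Σ (x_i·y_{i+1} − x_{i+1}·y_i), indices taken mod 8.
Cross-terms: -140, -196, -42, -27, -91, -155, -255, -238  ⇒  Σ = -1144
Area = |Σ|/2 = 572.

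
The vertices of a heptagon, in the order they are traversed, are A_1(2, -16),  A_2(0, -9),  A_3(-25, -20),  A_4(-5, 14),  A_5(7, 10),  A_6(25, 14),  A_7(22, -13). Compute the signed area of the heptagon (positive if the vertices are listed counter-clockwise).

Apply the shoelace (surveyor's) formula: 2A = Σ (x_i·y_{i+1} − x_{i+1}·y_i), indices taken mod 7.
Σ = (-18) + (-225) + (-450) + (-148) + (-152) + (-633) + (-326) = -1952
Signed area = Σ/2 = -976 (negative ⇒ clockwise traversal).

-976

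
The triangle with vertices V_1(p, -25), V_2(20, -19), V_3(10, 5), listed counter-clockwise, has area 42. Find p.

Write out the shoelace sum; only the two edges meeting at V_1 involve p:
2·Area = [(10·(-25) − p·5) + (p·(-19) − 20·(-25))] + 290
       = -24·p + 540 = 84
⇒ p = 19.

19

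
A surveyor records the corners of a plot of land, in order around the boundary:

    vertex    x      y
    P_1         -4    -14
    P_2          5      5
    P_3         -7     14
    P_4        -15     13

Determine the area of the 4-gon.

268

Σ = (50) + (105) + (119) + (262) = 536
Area = |Σ|/2 = 268.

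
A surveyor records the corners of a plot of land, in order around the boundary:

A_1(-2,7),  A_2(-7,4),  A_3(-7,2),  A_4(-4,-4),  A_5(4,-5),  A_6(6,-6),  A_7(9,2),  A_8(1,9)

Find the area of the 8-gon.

A_1→A_2: (-2)(4) − (-7)(7) = 41
A_2→A_3: (-7)(2) − (-7)(4) = 14
A_3→A_4: (-7)(-4) − (-4)(2) = 36
A_4→A_5: (-4)(-5) − (4)(-4) = 36
A_5→A_6: (4)(-6) − (6)(-5) = 6
A_6→A_7: (6)(2) − (9)(-6) = 66
A_7→A_8: (9)(9) − (1)(2) = 79
A_8→A_1: (1)(7) − (-2)(9) = 25
Σ = 303
Area = |Σ|/2 = 151.5.

151.5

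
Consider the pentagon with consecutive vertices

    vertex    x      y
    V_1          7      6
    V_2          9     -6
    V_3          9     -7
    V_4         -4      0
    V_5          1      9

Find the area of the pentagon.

113

Apply the surveyor's formula: 2A = Σ (x_i·y_{i+1} − x_{i+1}·y_i), indices taken mod 5.
V_1→V_2: (7)(-6) − (9)(6) = -96
V_2→V_3: (9)(-7) − (9)(-6) = -9
V_3→V_4: (9)(0) − (-4)(-7) = -28
V_4→V_5: (-4)(9) − (1)(0) = -36
V_5→V_1: (1)(6) − (7)(9) = -57
Σ = -226
Area = |Σ|/2 = 113.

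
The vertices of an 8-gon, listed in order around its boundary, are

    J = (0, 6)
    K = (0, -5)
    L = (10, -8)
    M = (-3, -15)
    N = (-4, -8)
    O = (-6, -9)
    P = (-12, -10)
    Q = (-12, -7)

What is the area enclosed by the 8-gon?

164

Apply Gauss's area formula: 2A = Σ (x_i·y_{i+1} − x_{i+1}·y_i), indices taken mod 8.
J→K: (0)(-5) − (0)(6) = 0
K→L: (0)(-8) − (10)(-5) = 50
L→M: (10)(-15) − (-3)(-8) = -174
M→N: (-3)(-8) − (-4)(-15) = -36
N→O: (-4)(-9) − (-6)(-8) = -12
O→P: (-6)(-10) − (-12)(-9) = -48
P→Q: (-12)(-7) − (-12)(-10) = -36
Q→J: (-12)(6) − (0)(-7) = -72
Σ = -328
Area = |Σ|/2 = 164.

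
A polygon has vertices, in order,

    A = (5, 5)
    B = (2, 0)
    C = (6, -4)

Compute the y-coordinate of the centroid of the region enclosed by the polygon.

1/3

Apply the shoelace formula. First the cross-terms c_i = x_i·y_{i+1} − x_{i+1}·y_i:
  -10, -8, 50  ⇒  2A = 32, A = 16.
Then Σ (y_i + y_{i+1})·c_i = 32, so ȳ = 32 / (6·16) = 1/3.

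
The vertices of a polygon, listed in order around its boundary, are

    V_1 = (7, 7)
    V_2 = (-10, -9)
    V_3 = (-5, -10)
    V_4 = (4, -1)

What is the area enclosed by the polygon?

71

Apply Gauss's area formula: 2A = Σ (x_i·y_{i+1} − x_{i+1}·y_i), indices taken mod 4.
Σ = (7) + (55) + (45) + (35) = 142
Area = |Σ|/2 = 71.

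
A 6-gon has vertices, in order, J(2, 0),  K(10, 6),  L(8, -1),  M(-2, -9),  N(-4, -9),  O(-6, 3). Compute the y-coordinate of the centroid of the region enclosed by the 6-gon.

Apply the shoelace formula. First the cross-terms c_i = x_i·y_{i+1} − x_{i+1}·y_i:
  12, -58, -74, -18, -66, -6  ⇒  2A = -210, A = -105.
Then Σ (y_i + y_{i+1})·c_i = 1224, so ȳ = 1224 / (6·(-105)) = -68/35.

-68/35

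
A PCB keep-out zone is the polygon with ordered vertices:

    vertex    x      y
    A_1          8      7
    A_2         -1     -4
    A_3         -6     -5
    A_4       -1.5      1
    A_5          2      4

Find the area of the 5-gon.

Apply the shoelace formula: 2A = Σ (x_i·y_{i+1} − x_{i+1}·y_i), indices taken mod 5.
Σ = (-25) + (-19) + (-13.5) + (-8) + (-18) = -83.5
Area = |Σ|/2 = 41.75.

41.75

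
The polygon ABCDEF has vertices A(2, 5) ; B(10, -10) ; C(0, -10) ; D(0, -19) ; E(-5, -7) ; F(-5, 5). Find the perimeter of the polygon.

68

|AB| = √((8)² + (-15)²) = √289 = 17
|BC| = √((-10)² + (0)²) = √100 = 10
|CD| = √((0)² + (-9)²) = √81 = 9
|DE| = √((-5)² + (12)²) = √169 = 13
|EF| = √((0)² + (12)²) = √144 = 12
|FA| = √((7)² + (0)²) = √49 = 7
Perimeter = 17 + 10 + 9 + 13 + 12 + 7 = 68.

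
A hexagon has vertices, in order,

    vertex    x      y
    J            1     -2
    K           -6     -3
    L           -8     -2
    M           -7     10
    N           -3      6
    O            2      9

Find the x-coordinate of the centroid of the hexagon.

Apply the shoelace (surveyor's) formula. First the cross-terms c_i = x_i·y_{i+1} − x_{i+1}·y_i:
  -15, -12, -94, -12, -39, -13  ⇒  2A = -185, A = -92.5.
Then Σ (x_i + x_{i+1})·c_i = 1773, so x̄ = 1773 / (6·(-92.5)) = -591/185.

-591/185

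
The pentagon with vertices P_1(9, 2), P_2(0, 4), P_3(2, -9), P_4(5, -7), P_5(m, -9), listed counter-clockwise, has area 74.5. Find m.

Write out the shoelace sum; only the two edges meeting at P_5 involve m:
2·Area = [(5·(-9) − m·(-7)) + (m·2 − 9·(-9))] + 59
       = 9·m + 95 = 149
⇒ m = 6.

6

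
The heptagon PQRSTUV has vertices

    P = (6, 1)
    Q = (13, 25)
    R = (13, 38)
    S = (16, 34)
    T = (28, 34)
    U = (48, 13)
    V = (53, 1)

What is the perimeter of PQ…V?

144

|PQ| = √((7)² + (24)²) = √625 = 25
|QR| = √((0)² + (13)²) = √169 = 13
|RS| = √((3)² + (-4)²) = √25 = 5
|ST| = √((12)² + (0)²) = √144 = 12
|TU| = √((20)² + (-21)²) = √841 = 29
|UV| = √((5)² + (-12)²) = √169 = 13
|VP| = √((-47)² + (0)²) = √2209 = 47
Perimeter = 25 + 13 + 5 + 12 + 29 + 13 + 47 = 144.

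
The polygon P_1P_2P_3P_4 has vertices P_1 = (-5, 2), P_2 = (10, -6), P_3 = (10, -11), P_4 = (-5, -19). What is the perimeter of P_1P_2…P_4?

60

|P_1P_2| = √((15)² + (-8)²) = √289 = 17
|P_2P_3| = √((0)² + (-5)²) = √25 = 5
|P_3P_4| = √((-15)² + (-8)²) = √289 = 17
|P_4P_1| = √((0)² + (21)²) = √441 = 21
Perimeter = 17 + 5 + 17 + 21 = 60.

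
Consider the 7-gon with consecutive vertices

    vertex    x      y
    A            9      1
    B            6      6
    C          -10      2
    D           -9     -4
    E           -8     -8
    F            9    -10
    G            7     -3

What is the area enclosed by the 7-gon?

223.5

Apply the shoelace formula: 2A = Σ (x_i·y_{i+1} − x_{i+1}·y_i), indices taken mod 7.
A→B: (9)(6) − (6)(1) = 48
B→C: (6)(2) − (-10)(6) = 72
C→D: (-10)(-4) − (-9)(2) = 58
D→E: (-9)(-8) − (-8)(-4) = 40
E→F: (-8)(-10) − (9)(-8) = 152
F→G: (9)(-3) − (7)(-10) = 43
G→A: (7)(1) − (9)(-3) = 34
Σ = 447
Area = |Σ|/2 = 223.5.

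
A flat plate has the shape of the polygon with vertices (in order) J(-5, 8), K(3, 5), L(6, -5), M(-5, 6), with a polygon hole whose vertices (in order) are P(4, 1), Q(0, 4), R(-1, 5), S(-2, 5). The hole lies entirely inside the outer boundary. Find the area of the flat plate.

45

Outer boundary:
Apply the surveyor's formula: 2A = Σ (x_i·y_{i+1} − x_{i+1}·y_i), indices taken mod 4.
Σ = (-49) + (-45) + (11) + (-10) = -93
Area = |Σ|/2 = 46.5.
Hole:
Apply the surveyor's formula: 2A = Σ (x_i·y_{i+1} − x_{i+1}·y_i), indices taken mod 4.
P→Q: (4)(4) − (0)(1) = 16
Q→R: (0)(5) − (-1)(4) = 4
R→S: (-1)(5) − (-2)(5) = 5
S→P: (-2)(1) − (4)(5) = -22
Σ = 3
Area = |Σ|/2 = 1.5.
Net area = 46.5 − 1.5 = 45.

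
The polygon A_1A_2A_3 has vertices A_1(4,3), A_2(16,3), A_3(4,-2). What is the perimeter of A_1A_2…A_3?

30

|A_1A_2| = √((12)² + (0)²) = √144 = 12
|A_2A_3| = √((-12)² + (-5)²) = √169 = 13
|A_3A_1| = √((0)² + (5)²) = √25 = 5
Perimeter = 12 + 13 + 5 = 30.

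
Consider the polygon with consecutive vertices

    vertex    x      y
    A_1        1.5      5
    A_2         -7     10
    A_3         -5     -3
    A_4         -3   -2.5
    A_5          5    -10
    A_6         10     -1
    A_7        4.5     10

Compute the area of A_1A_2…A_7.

187

Apply the shoelace formula: 2A = Σ (x_i·y_{i+1} − x_{i+1}·y_i), indices taken mod 7.
Σ = (50) + (71) + (3.5) + (42.5) + (95) + (104.5) + (7.5) = 374
Area = |Σ|/2 = 187.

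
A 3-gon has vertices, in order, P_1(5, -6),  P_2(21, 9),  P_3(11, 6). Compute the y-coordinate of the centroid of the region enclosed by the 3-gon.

3

Apply the shoelace (surveyor's) formula. First the cross-terms c_i = x_i·y_{i+1} − x_{i+1}·y_i:
  171, 27, -96  ⇒  2A = 102, A = 51.
Then Σ (y_i + y_{i+1})·c_i = 918, so ȳ = 918 / (6·51) = 3.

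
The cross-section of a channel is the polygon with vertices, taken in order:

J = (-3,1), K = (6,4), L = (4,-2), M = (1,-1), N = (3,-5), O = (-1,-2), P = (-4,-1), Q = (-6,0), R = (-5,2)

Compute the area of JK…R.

Cross-terms: -18, -28, -2, -2, -11, -7, -6, -12, 1  ⇒  Σ = -85
Area = |Σ|/2 = 42.5.

42.5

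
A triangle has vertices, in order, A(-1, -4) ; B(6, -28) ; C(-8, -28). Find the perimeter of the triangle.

64

|AB| = √((7)² + (-24)²) = √625 = 25
|BC| = √((-14)² + (0)²) = √196 = 14
|CA| = √((7)² + (24)²) = √625 = 25
Perimeter = 25 + 14 + 25 = 64.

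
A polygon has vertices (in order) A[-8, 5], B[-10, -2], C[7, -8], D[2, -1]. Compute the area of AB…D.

85.5

Apply the surveyor's formula: 2A = Σ (x_i·y_{i+1} − x_{i+1}·y_i), indices taken mod 4.
A→B: (-8)(-2) − (-10)(5) = 66
B→C: (-10)(-8) − (7)(-2) = 94
C→D: (7)(-1) − (2)(-8) = 9
D→A: (2)(5) − (-8)(-1) = 2
Σ = 171
Area = |Σ|/2 = 85.5.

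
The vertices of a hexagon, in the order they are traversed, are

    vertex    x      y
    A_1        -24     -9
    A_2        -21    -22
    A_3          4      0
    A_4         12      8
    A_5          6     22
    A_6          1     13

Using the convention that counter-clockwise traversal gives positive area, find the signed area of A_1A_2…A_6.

Apply the shoelace (surveyor's) formula: 2A = Σ (x_i·y_{i+1} − x_{i+1}·y_i), indices taken mod 6.
Cross-terms: 339, 88, 32, 216, 56, 303  ⇒  Σ = 1034
Signed area = Σ/2 = 517 (positive ⇒ counter-clockwise traversal).

517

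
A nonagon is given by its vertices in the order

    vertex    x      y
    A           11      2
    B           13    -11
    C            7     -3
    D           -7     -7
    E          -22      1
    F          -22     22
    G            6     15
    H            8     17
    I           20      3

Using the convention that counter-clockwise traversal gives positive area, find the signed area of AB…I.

Apply the shoelace (surveyor's) formula: 2A = Σ (x_i·y_{i+1} − x_{i+1}·y_i), indices taken mod 9.
A→B: (11)(-11) − (13)(2) = -147
B→C: (13)(-3) − (7)(-11) = 38
C→D: (7)(-7) − (-7)(-3) = -70
D→E: (-7)(1) − (-22)(-7) = -161
E→F: (-22)(22) − (-22)(1) = -462
F→G: (-22)(15) − (6)(22) = -462
G→H: (6)(17) − (8)(15) = -18
H→I: (8)(3) − (20)(17) = -316
I→A: (20)(2) − (11)(3) = 7
Σ = -1591
Signed area = Σ/2 = -795.5 (negative ⇒ clockwise traversal).

-795.5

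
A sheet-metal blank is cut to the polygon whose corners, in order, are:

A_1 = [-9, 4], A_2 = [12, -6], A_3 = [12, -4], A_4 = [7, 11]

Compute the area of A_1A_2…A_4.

158.5

Apply the shoelace (surveyor's) formula: 2A = Σ (x_i·y_{i+1} − x_{i+1}·y_i), indices taken mod 4.
Σ = (6) + (24) + (160) + (127) = 317
Area = |Σ|/2 = 158.5.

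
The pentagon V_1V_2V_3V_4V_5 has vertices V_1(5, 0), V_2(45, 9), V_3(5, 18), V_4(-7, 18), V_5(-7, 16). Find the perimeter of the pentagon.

116

|V_1V_2| = √((40)² + (9)²) = √1681 = 41
|V_2V_3| = √((-40)² + (9)²) = √1681 = 41
|V_3V_4| = √((-12)² + (0)²) = √144 = 12
|V_4V_5| = √((0)² + (-2)²) = √4 = 2
|V_5V_1| = √((12)² + (-16)²) = √400 = 20
Perimeter = 41 + 41 + 12 + 2 + 20 = 116.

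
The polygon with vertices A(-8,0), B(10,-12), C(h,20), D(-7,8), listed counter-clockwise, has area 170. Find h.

-8

Write out the shoelace sum; only the two edges meeting at C involve h:
2·Area = [(10·20 − h·(-12)) + (h·8 − (-7)·20)] + 160
       = 20·h + 500 = 340
⇒ h = -8.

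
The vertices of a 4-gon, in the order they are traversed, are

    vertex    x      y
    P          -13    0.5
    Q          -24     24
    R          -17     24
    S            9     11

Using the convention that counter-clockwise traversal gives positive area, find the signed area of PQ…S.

Σ = (-300) + (-168) + (-403) + (147.5) = -723.5
Signed area = Σ/2 = -361.75 (negative ⇒ clockwise traversal).

-361.75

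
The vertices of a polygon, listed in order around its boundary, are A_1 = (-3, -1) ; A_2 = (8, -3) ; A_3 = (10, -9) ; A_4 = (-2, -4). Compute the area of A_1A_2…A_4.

Apply the surveyor's formula: 2A = Σ (x_i·y_{i+1} − x_{i+1}·y_i), indices taken mod 4.
Σ = (17) + (-42) + (-58) + (-10) = -93
Area = |Σ|/2 = 46.5.

46.5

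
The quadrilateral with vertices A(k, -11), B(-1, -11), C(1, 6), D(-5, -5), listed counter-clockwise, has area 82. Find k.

The doubled signed area Σ (x_i y_{i+1} − x_{i+1} y_i) is linear in k.
With k=0 it equals 74; the coefficient of k is -6 (from the two edges through A).
So -6·k + 74 = 2·82 = 164 ⇒ k = -15.

-15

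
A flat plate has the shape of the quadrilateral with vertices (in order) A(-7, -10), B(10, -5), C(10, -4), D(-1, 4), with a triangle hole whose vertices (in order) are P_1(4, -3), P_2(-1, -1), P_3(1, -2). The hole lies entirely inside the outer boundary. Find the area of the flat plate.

Outer boundary:
Apply the surveyor's formula: 2A = Σ (x_i·y_{i+1} − x_{i+1}·y_i), indices taken mod 4.
Σ = (135) + (10) + (36) + (38) = 219
Area = |Σ|/2 = 109.5.
Hole:
Apply the shoelace (surveyor's) formula: 2A = Σ (x_i·y_{i+1} − x_{i+1}·y_i), indices taken mod 3.
Σ = (-7) + (3) + (5) = 1
Area = |Σ|/2 = 0.5.
Net area = 109.5 − 0.5 = 109.

109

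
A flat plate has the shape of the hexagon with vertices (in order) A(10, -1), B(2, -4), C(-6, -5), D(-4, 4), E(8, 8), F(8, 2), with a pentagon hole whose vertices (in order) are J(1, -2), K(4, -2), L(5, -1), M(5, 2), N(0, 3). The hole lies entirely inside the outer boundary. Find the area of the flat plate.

108.5

Outer boundary:
Apply Gauss's area formula: 2A = Σ (x_i·y_{i+1} − x_{i+1}·y_i), indices taken mod 6.
Σ = (-38) + (-34) + (-44) + (-64) + (-48) + (-28) = -256
Area = |Σ|/2 = 128.
Hole:
Cross-terms: 6, 6, 15, 15, -3  ⇒  Σ = 39
Area = |Σ|/2 = 19.5.
Net area = 128 − 19.5 = 108.5.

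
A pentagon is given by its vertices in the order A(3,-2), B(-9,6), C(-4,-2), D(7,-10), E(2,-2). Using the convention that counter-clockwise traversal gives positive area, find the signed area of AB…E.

52

Σ = (0) + (42) + (54) + (6) + (2) = 104
Signed area = Σ/2 = 52 (positive ⇒ counter-clockwise traversal).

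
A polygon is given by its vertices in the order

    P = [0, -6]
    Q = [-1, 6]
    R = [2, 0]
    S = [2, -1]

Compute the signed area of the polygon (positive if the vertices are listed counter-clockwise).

Apply the shoelace formula: 2A = Σ (x_i·y_{i+1} − x_{i+1}·y_i), indices taken mod 4.
Σ = (-6) + (-12) + (-2) + (-12) = -32
Signed area = Σ/2 = -16 (negative ⇒ clockwise traversal).

-16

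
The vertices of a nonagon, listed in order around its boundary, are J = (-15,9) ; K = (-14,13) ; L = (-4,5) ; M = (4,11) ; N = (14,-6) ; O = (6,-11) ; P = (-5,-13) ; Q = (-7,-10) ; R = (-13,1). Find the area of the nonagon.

430

J→K: (-15)(13) − (-14)(9) = -69
K→L: (-14)(5) − (-4)(13) = -18
L→M: (-4)(11) − (4)(5) = -64
M→N: (4)(-6) − (14)(11) = -178
N→O: (14)(-11) − (6)(-6) = -118
O→P: (6)(-13) − (-5)(-11) = -133
P→Q: (-5)(-10) − (-7)(-13) = -41
Q→R: (-7)(1) − (-13)(-10) = -137
R→J: (-13)(9) − (-15)(1) = -102
Σ = -860
Area = |Σ|/2 = 430.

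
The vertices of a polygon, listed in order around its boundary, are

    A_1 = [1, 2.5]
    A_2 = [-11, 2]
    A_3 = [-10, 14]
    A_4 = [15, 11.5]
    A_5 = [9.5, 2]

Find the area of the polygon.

Apply the surveyor's formula: 2A = Σ (x_i·y_{i+1} − x_{i+1}·y_i), indices taken mod 5.
Cross-terms: 29.5, -134, -325, -79.25, 21.75  ⇒  Σ = -487
Area = |Σ|/2 = 243.5.

243.5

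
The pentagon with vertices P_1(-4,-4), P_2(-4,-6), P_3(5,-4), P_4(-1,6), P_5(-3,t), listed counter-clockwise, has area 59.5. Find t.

The doubled signed area Σ (x_i y_{i+1} − x_{i+1} y_i) is linear in t.
With t=0 it equals 110; the coefficient of t is 3 (from the two edges through P_5).
So 3·t + 110 = 2·59.5 = 119 ⇒ t = 3.

3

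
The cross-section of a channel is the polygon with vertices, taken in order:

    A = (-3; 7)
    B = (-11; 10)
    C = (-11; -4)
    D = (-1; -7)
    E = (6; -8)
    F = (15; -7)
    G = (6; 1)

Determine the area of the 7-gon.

252

Apply the shoelace (surveyor's) formula: 2A = Σ (x_i·y_{i+1} − x_{i+1}·y_i), indices taken mod 7.
Σ = (47) + (154) + (73) + (50) + (78) + (57) + (45) = 504
Area = |Σ|/2 = 252.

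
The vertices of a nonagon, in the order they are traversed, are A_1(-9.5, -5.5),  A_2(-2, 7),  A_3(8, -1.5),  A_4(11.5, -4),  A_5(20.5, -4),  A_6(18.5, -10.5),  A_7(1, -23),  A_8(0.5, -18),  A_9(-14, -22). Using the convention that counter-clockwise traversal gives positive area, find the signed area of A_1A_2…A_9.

A_1→A_2: (-9.5)(7) − (-2)(-5.5) = -77.5
A_2→A_3: (-2)(-1.5) − (8)(7) = -53
A_3→A_4: (8)(-4) − (11.5)(-1.5) = -14.75
A_4→A_5: (11.5)(-4) − (20.5)(-4) = 36
A_5→A_6: (20.5)(-10.5) − (18.5)(-4) = -141.25
A_6→A_7: (18.5)(-23) − (1)(-10.5) = -415
A_7→A_8: (1)(-18) − (0.5)(-23) = -6.5
A_8→A_9: (0.5)(-22) − (-14)(-18) = -263
A_9→A_1: (-14)(-5.5) − (-9.5)(-22) = -132
Σ = -1067
Signed area = Σ/2 = -533.5 (negative ⇒ clockwise traversal).

-533.5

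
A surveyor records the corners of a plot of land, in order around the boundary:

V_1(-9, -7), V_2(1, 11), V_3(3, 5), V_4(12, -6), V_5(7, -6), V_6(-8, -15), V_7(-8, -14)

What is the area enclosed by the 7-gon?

229.5

Apply Gauss's area formula: 2A = Σ (x_i·y_{i+1} − x_{i+1}·y_i), indices taken mod 7.
Cross-terms: -92, -28, -78, -30, -153, -8, -70  ⇒  Σ = -459
Area = |Σ|/2 = 229.5.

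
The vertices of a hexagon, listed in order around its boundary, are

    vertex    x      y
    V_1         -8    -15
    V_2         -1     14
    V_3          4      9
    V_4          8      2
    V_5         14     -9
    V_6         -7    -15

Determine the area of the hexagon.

322

Apply the shoelace formula: 2A = Σ (x_i·y_{i+1} − x_{i+1}·y_i), indices taken mod 6.
Cross-terms: -127, -65, -64, -100, -273, -15  ⇒  Σ = -644
Area = |Σ|/2 = 322.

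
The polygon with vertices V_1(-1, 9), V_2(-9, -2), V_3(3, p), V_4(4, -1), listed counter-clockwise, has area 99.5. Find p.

-6

The doubled signed area Σ (x_i y_{i+1} − x_{i+1} y_i) is linear in p.
With p=0 it equals 121; the coefficient of p is -13 (from the two edges through V_3).
So -13·p + 121 = 2·99.5 = 199 ⇒ p = -6.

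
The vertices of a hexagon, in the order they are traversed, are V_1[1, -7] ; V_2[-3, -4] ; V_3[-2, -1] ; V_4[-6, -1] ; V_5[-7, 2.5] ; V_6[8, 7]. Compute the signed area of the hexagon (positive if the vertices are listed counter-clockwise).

-94

Apply Gauss's area formula: 2A = Σ (x_i·y_{i+1} − x_{i+1}·y_i), indices taken mod 6.
Σ = (-25) + (-5) + (-4) + (-22) + (-69) + (-63) = -188
Signed area = Σ/2 = -94 (negative ⇒ clockwise traversal).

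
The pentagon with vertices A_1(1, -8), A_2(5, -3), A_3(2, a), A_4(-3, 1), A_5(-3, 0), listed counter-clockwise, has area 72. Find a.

The doubled signed area Σ (x_i y_{i+1} − x_{i+1} y_i) is linear in a.
With a=0 it equals 72; the coefficient of a is 8 (from the two edges through A_3).
So 8·a + 72 = 2·72 = 144 ⇒ a = 9.

9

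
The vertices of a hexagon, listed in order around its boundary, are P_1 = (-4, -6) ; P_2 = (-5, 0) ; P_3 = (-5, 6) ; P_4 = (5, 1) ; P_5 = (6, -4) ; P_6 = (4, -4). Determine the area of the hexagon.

Apply the surveyor's formula: 2A = Σ (x_i·y_{i+1} − x_{i+1}·y_i), indices taken mod 6.
Σ = (-30) + (-30) + (-35) + (-26) + (-8) + (-40) = -169
Area = |Σ|/2 = 84.5.

84.5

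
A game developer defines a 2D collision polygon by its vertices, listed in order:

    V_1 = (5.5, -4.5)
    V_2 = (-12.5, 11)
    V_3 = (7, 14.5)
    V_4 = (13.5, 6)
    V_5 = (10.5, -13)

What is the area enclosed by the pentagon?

311

Σ = (4.25) + (-258.25) + (-153.75) + (-238.5) + (24.25) = -622
Area = |Σ|/2 = 311.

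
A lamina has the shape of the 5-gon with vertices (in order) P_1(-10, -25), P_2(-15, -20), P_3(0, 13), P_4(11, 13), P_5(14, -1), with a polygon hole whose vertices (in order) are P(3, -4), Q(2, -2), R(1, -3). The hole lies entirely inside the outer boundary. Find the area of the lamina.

531.5

Outer boundary:
Σ = (-175) + (-195) + (-143) + (-193) + (-360) = -1066
Area = |Σ|/2 = 533.
Hole:
P→Q: (3)(-2) − (2)(-4) = 2
Q→R: (2)(-3) − (1)(-2) = -4
R→P: (1)(-4) − (3)(-3) = 5
Σ = 3
Area = |Σ|/2 = 1.5.
Net area = 533 − 1.5 = 531.5.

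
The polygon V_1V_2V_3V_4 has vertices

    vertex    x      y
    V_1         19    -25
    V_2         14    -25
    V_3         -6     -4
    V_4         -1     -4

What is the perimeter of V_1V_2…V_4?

|V_1V_2| = √((-5)² + (0)²) = √25 = 5
|V_2V_3| = √((-20)² + (21)²) = √841 = 29
|V_3V_4| = √((5)² + (0)²) = √25 = 5
|V_4V_1| = √((20)² + (-21)²) = √841 = 29
Perimeter = 5 + 29 + 5 + 29 = 68.

68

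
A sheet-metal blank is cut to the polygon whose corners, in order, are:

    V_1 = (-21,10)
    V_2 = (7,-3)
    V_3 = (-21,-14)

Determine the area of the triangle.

Apply the surveyor's formula: 2A = Σ (x_i·y_{i+1} − x_{i+1}·y_i), indices taken mod 3.
Cross-terms: -7, -161, -504  ⇒  Σ = -672
Area = |Σ|/2 = 336.

336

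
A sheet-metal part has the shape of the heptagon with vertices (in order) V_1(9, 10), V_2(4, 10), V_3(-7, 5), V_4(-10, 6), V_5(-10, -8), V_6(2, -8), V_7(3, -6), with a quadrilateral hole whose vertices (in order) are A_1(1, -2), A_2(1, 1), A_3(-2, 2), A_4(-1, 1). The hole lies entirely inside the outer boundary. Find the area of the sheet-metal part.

236

Outer boundary:
Σ = (50) + (90) + (8) + (140) + (96) + (12) + (84) = 480
Area = |Σ|/2 = 240.
Hole:
Apply the shoelace formula: 2A = Σ (x_i·y_{i+1} − x_{i+1}·y_i), indices taken mod 4.
Σ = (3) + (4) + (0) + (1) = 8
Area = |Σ|/2 = 4.
Net area = 240 − 4 = 236.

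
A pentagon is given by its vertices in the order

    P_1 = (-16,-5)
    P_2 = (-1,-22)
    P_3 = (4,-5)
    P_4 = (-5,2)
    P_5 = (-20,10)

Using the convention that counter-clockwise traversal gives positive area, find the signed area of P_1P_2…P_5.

Apply the surveyor's formula: 2A = Σ (x_i·y_{i+1} − x_{i+1}·y_i), indices taken mod 5.
Σ = (347) + (93) + (-17) + (-10) + (260) = 673
Signed area = Σ/2 = 336.5 (positive ⇒ counter-clockwise traversal).

336.5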